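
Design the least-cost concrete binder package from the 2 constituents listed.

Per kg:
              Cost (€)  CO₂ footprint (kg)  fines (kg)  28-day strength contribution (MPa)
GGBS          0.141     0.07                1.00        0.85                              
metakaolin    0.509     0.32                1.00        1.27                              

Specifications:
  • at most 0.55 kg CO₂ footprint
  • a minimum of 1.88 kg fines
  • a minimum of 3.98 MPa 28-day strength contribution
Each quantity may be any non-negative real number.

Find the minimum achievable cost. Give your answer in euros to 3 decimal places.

€0.660

This is a linear program. Let x1 = kg of GGBS, x2 = kg of metakaolin.
min 0.141x1 + 0.509x2 with:
  0.07x1 + 0.32x2 ≤ 0.55   (CO₂ footprint)
  1x1 + 1x2 ≥ 1.88   (fines)
  0.85x1 + 1.27x2 ≥ 3.98   (28-day strength contribution)
  x1, x2 ≥ 0.
At the optimum only GGBS is positive (metakaolin = 0). The 28-day strength contribution requirement is met with equality.
Optimal quantities: GGBS = 4.682 kg.
Total cost: 0.141·4.682 = 0.66016.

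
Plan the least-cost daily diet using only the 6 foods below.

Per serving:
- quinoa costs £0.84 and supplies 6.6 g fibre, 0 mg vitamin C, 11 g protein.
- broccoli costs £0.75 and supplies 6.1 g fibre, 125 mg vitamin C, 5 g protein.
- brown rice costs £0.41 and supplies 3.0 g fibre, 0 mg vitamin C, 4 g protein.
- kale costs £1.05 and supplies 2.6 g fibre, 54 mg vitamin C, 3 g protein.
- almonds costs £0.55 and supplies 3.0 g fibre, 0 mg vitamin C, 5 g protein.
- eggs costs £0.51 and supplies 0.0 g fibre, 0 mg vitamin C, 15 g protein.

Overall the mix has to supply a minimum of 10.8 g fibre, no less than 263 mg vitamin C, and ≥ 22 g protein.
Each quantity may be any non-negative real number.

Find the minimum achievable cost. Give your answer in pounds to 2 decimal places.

£1.97

Let x1 = servings of quinoa, x2 = servings of broccoli, x3 = servings of brown rice, x4 = servings of kale, x5 = servings of almonds, x6 = servings of eggs.
Minimise 0.84x1 + 0.75x2 + 0.41x3 + 1.05x4 + 0.55x5 + 0.51x6 s.t.:
  6.6x1 + 6.1x2 + 3x3 + 2.6x4 + 3x5 ≥ 10.8   (fibre)
  125x2 + 54x4 ≥ 263   (vitamin C)
  11x1 + 5x2 + 4x3 + 3x4 + 5x5 + 15x6 ≥ 22   (protein)
  x1, x2, x3, x4, x5, x6 ≥ 0.
The cheapest feasible vertex uses only broccoli, eggs; quinoa, brown rice, kale, almonds are not used. There the vitamin C and protein constraints are tight.
Solving gives x2 = 2.104, x6 = 0.7653.
Cost = 0.75·2.104 + 0.51·0.7653 = 1.9683.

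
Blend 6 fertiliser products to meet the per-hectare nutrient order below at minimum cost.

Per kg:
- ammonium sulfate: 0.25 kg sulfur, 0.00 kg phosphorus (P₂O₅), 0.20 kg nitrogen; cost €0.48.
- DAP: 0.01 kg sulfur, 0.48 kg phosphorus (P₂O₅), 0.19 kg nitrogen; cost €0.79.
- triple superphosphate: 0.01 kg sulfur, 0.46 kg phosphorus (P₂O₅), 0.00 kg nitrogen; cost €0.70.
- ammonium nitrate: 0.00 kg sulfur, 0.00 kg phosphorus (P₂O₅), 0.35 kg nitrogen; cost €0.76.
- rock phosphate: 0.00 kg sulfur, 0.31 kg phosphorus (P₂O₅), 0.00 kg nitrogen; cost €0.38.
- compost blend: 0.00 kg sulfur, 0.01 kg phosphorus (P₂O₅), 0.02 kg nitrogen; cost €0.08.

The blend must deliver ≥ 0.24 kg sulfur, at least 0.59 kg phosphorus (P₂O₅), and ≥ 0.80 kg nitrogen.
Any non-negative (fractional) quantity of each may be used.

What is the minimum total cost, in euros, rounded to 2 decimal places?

Set it up as a linear program. Let x1 = kg of ammonium sulfate, x2 = kg of DAP, x3 = kg of triple superphosphate, x4 = kg of ammonium nitrate, x5 = kg of rock phosphate, x6 = kg of compost blend.
Minimise 0.48x1 + 0.79x2 + 0.7x3 + 0.76x4 + 0.38x5 + 0.08x6 s.t.:
  0.25x1 + 0.01x2 + 0.01x3 ≥ 0.24   (sulfur)
  0.48x2 + 0.46x3 + 0.31x5 + 0.01x6 ≥ 0.59   (phosphorus (P₂O₅))
  0.2x1 + 0.19x2 + 0.35x4 + 0.02x6 ≥ 0.8   (nitrogen)
  x1, x2, x3, x4, x5, x6 ≥ 0.
The optimal basis is {ammonium sulfate, DAP, ammonium nitrate}; triple superphosphate, rock phosphate, compost blend drop out. Binding constraints: sulfur, phosphorus (P₂O₅), nitrogen.
So ammonium sulfate = 0.9108 kg, DAP = 1.229 kg, ammonium nitrate = 1.098 kg.
Hence cost = 0.48·0.9108 + 0.79·1.229 + 0.76·1.098 = €2.2426.

€2.24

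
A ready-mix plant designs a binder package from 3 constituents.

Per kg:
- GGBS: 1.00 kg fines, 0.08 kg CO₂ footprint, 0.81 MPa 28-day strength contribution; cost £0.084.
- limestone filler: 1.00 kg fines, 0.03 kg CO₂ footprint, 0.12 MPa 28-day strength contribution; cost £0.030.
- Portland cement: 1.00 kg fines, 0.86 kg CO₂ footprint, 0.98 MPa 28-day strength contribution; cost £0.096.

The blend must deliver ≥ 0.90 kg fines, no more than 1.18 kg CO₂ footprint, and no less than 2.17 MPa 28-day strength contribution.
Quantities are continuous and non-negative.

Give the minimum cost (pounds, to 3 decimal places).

£0.218

Let x1 = kg of GGBS, x2 = kg of limestone filler, x3 = kg of Portland cement.
Minimise 0.084x1 + 0.03x2 + 0.096x3 s.t.:
  1x1 + 1x2 + 1x3 ≥ 0.9   (fines)
  0.08x1 + 0.03x2 + 0.86x3 ≤ 1.18   (CO₂ footprint)
  0.81x1 + 0.12x2 + 0.98x3 ≥ 2.17   (28-day strength contribution)
  x1, x2, x3 ≥ 0.
The optimal basis is {GGBS, Portland cement}; limestone filler drops out. Binding constraints: CO₂ footprint and 28-day strength contribution.
So GGBS = 1.148 kg, Portland cement = 1.265 kg.
Total cost: 0.084·1.148 + 0.096·1.265 = 0.21787.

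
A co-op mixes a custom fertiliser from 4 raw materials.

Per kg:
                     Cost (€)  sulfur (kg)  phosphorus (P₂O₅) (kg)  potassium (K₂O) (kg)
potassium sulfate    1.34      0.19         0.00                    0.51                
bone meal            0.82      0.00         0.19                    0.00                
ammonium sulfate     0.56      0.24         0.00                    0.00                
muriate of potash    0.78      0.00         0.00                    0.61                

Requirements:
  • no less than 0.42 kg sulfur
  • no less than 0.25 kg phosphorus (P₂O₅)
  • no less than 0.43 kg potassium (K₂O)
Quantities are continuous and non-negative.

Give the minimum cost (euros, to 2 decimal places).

€2.61

Set it up as a linear program. Let x1 = kg of potassium sulfate, x2 = kg of bone meal, x3 = kg of ammonium sulfate, x4 = kg of muriate of potash.
Minimise 1.34x1 + 0.82x2 + 0.56x3 + 0.78x4 with:
  0.19x1 + 0.24x3 ≥ 0.42   (sulfur)
  0.19x2 ≥ 0.25   (phosphorus (P₂O₅))
  0.51x1 + 0.61x4 ≥ 0.43   (potassium (K₂O))
  x1, x2, x3, x4 ≥ 0.
The optimal basis is {bone meal, ammonium sulfate, muriate of potash}; potassium sulfate drops out. Binding constraints: sulfur, phosphorus (P₂O₅), potassium (K₂O).
So bone meal = 1.316 kg, ammonium sulfate = 1.75 kg, muriate of potash = 0.7049 kg.
Hence cost = 0.82·1.316 + 0.56·1.75 + 0.78·0.7049 = €2.6089.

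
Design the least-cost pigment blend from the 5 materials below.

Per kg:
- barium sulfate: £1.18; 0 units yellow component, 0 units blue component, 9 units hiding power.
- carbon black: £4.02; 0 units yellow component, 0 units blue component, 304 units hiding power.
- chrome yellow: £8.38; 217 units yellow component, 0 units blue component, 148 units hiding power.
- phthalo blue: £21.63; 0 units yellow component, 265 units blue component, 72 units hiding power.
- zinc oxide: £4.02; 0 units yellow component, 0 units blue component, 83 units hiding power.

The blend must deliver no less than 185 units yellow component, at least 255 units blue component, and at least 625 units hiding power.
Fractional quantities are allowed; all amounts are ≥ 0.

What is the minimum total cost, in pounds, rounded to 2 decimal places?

Treat it as an LP. Let x1 = kg of barium sulfate, x2 = kg of carbon black, x3 = kg of chrome yellow, x4 = kg of phthalo blue, x5 = kg of zinc oxide.
Minimise 1.18x1 + 4.02x2 + 8.38x3 + 21.63x4 + 4.02x5 subject to:
  217x3 ≥ 185   (yellow component)
  265x4 ≥ 255   (blue component)
  9x1 + 304x2 + 148x3 + 72x4 + 83x5 ≥ 625   (hiding power)
  x1, x2, x3, x4, x5 ≥ 0.
The cheapest feasible vertex uses only carbon black, chrome yellow, phthalo blue; barium sulfate, zinc oxide are not used. The yellow component, blue component, hiding power requirements are met with equality.
So carbon black = 1.413 kg, chrome yellow = 0.8525 kg, phthalo blue = 0.9623 kg.
Cost = 4.02·1.413 + 8.38·0.8525 + 21.63·0.9623 = 33.6388.

£33.64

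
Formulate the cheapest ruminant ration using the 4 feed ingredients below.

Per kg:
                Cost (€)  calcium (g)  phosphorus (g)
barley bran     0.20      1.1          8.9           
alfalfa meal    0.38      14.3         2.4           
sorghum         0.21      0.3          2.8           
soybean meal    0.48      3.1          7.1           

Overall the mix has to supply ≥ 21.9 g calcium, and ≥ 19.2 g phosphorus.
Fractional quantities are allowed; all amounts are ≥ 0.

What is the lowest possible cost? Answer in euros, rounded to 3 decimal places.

€0.886

Let x1 = kg of barley bran, x2 = kg of alfalfa meal, x3 = kg of sorghum, x4 = kg of soybean meal.
Minimise 0.2x1 + 0.38x2 + 0.21x3 + 0.48x4 subject to:
  1.1x1 + 14.3x2 + 0.3x3 + 3.1x4 ≥ 21.9   (calcium)
  8.9x1 + 2.4x2 + 2.8x3 + 7.1x4 ≥ 19.2   (phosphorus)
  x1, x2, x3, x4 ≥ 0.
The minimum-cost mix takes nothing from sorghum, soybean meal — only barley bran, alfalfa meal. There the calcium and phosphorus constraints are tight.
So barley bran = 1.781 kg, alfalfa meal = 1.394 kg.
Cost = 0.2·1.781 + 0.38·1.394 = 0.88592.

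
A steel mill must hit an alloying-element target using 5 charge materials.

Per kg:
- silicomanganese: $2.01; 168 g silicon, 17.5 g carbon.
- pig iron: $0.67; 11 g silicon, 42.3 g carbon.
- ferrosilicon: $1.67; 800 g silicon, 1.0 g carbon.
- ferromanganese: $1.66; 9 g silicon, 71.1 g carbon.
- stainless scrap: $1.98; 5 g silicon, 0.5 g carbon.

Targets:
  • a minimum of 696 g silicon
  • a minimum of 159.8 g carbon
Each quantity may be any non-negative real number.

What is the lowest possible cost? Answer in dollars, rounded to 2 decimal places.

$3.88

Set it up as a linear program. Let x1 = kg of silicomanganese, x2 = kg of pig iron, x3 = kg of ferrosilicon, x4 = kg of ferromanganese, x5 = kg of stainless scrap.
Minimise 2.01x1 + 0.67x2 + 1.67x3 + 1.66x4 + 1.98x5 subject to:
  168x1 + 11x2 + 800x3 + 9x4 + 5x5 ≥ 696   (silicon)
  17.5x1 + 42.3x2 + 1x3 + 71.1x4 + 0.5x5 ≥ 159.8   (carbon)
  x1, x2, x3, x4, x5 ≥ 0.
At the optimum only pig iron, ferrosilicon are positive (silicomanganese, ferromanganese, stainless scrap = 0). The silicon and carbon requirements are met with equality.
That vertex is x2 = 3.758, x3 = 0.8183.
Hence cost = 0.67·3.758 + 1.67·0.8183 = $3.8844.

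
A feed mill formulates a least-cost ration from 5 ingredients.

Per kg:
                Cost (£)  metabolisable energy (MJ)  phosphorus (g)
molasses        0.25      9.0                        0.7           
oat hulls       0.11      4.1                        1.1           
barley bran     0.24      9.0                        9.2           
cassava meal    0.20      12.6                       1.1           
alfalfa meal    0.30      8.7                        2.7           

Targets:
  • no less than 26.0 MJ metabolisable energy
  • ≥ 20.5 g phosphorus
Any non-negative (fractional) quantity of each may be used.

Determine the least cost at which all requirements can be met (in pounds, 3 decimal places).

£0.623

Let x1 = kg of molasses, x2 = kg of oat hulls, x3 = kg of barley bran, x4 = kg of cassava meal, x5 = kg of alfalfa meal.
Minimize 0.25x1 + 0.11x2 + 0.24x3 + 0.2x4 + 0.3x5 subject to:
  9x1 + 4.1x2 + 9x3 + 12.6x4 + 8.7x5 ≥ 26   (metabolisable energy)
  0.7x1 + 1.1x2 + 9.2x3 + 1.1x4 + 2.7x5 ≥ 20.5   (phosphorus)
  x1, x2, x3, x4, x5 ≥ 0.
At the optimum only barley bran, cassava meal are positive (molasses, oat hulls, alfalfa meal = 0). The metabolisable energy and phosphorus requirements are met with equality.
So barley bran = 2.167 kg, cassava meal = 0.5159 kg.
Hence cost = 0.24·2.167 + 0.2·0.5159 = £0.62326.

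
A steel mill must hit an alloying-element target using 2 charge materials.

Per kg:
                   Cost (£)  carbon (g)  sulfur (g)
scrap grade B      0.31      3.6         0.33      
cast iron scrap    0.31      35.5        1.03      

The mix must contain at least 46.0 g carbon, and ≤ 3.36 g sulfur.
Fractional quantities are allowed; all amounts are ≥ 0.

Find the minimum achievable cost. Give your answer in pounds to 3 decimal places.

Let x1 = kg of scrap grade B, x2 = kg of cast iron scrap.
min 0.31x1 + 0.31x2 subject to:
  3.6x1 + 35.5x2 ≥ 46   (carbon)
  0.33x1 + 1.03x2 ≤ 3.36   (sulfur)
  x1, x2 ≥ 0.
The cheapest feasible vertex uses only cast iron scrap; scrap grade B is not used. There the carbon constraint is tight.
So cast iron scrap = 1.296 kg.
Objective = 0.31·1.296 = 0.40176.

£0.402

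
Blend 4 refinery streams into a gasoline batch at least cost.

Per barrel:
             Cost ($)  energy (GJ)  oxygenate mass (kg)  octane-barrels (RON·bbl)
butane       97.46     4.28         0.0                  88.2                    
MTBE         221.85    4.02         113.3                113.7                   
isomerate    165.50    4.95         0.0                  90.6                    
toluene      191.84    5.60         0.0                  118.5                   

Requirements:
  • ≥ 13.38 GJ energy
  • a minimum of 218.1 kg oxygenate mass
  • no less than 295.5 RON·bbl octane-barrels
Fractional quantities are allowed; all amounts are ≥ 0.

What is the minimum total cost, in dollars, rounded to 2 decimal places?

$555.52

Let x1 = barrels of butane, x2 = barrels of MTBE, x3 = barrels of isomerate, x4 = barrels of toluene.
min 97.46x1 + 221.85x2 + 165.5x3 + 191.84x4 subject to:
  4.28x1 + 4.02x2 + 4.95x3 + 5.6x4 ≥ 13.38   (energy)
  113.3x2 ≥ 218.1   (oxygenate mass)
  88.2x1 + 113.7x2 + 90.6x3 + 118.5x4 ≥ 295.5   (octane-barrels)
  x1, x2, x3, x4 ≥ 0.
At the optimum only butane, MTBE are positive (isomerate, toluene = 0). The energy and oxygenate mass requirements are met with equality.
Optimal quantities: butane = 1.3181 barrels, MTBE = 1.925 barrels.
Total cost: 97.46·1.3181 + 221.85·1.925 = 555.5233.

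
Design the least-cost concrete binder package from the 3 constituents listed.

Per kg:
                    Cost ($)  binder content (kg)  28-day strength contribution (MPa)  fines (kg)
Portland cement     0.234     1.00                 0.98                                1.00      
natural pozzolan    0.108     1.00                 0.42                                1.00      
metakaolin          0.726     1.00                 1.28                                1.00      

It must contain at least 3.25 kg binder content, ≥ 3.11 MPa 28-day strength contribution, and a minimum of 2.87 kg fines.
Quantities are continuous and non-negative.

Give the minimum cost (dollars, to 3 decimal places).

Let x1 = kg of Portland cement, x2 = kg of natural pozzolan, x3 = kg of metakaolin.
Minimize 0.234x1 + 0.108x2 + 0.726x3 s.t.:
  1x1 + 1x2 + 1x3 ≥ 3.25   (binder content)
  0.98x1 + 0.42x2 + 1.28x3 ≥ 3.11   (28-day strength contribution)
  1x1 + 1x2 + 1x3 ≥ 2.87   (fines)
  x1, x2, x3 ≥ 0.
The minimum-cost mix takes nothing from metakaolin — only Portland cement, natural pozzolan. There the binder content and 28-day strength contribution constraints are tight.
Optimal quantities: Portland cement = 3.116 kg, natural pozzolan = 0.1339 kg.
Cost = 0.234·3.116 + 0.108·0.1339 = 0.74361.

$0.744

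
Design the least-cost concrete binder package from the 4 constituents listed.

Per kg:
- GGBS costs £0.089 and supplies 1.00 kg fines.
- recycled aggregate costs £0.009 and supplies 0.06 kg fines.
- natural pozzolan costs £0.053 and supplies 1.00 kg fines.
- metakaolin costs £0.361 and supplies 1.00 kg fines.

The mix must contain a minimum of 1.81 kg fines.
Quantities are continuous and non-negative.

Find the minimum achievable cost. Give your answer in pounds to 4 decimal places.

This is a linear program. Let x1 = kg of GGBS, x2 = kg of recycled aggregate, x3 = kg of natural pozzolan, x4 = kg of metakaolin.
Minimise 0.089x1 + 0.009x2 + 0.053x3 + 0.361x4 s.t.:
  1x1 + 0.06x2 + 1x3 + 1x4 ≥ 1.81   (fines)
  x1, x2, x3, x4 ≥ 0.
The cheapest feasible vertex uses only natural pozzolan; GGBS, recycled aggregate, metakaolin are not used. The fines requirement is met with equality.
That vertex is x3 = 1.81.
Total cost: 0.053·1.81 = 0.095930.

£0.0959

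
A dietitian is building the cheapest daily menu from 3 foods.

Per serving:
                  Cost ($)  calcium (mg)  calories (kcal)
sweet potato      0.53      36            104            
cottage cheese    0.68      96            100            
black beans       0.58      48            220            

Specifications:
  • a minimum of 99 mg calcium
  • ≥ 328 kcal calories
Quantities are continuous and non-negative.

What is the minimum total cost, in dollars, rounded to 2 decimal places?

$1.02

This is a linear program. Let x1 = servings of sweet potato, x2 = servings of cottage cheese, x3 = servings of black beans.
min 0.53x1 + 0.68x2 + 0.58x3 subject to:
  36x1 + 96x2 + 48x3 ≥ 99   (calcium)
  104x1 + 100x2 + 220x3 ≥ 328   (calories)
  x1, x2, x3 ≥ 0.
The cheapest feasible vertex uses only cottage cheese, black beans; sweet potato is not used. The calcium and calories requirements are met with equality.
Optimal quantities: cottage cheese = 0.3699 servings, black beans = 1.323 servings.
Objective = 0.68·0.3699 + 0.58·1.323 = 1.0189.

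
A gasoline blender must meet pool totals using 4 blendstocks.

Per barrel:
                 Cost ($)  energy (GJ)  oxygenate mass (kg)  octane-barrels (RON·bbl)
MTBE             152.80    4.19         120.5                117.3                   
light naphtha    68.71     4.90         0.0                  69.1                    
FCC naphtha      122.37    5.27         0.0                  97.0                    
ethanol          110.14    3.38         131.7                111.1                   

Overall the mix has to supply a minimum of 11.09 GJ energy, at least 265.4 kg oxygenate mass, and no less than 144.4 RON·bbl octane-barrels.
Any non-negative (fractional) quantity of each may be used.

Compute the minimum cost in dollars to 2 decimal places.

This is a linear program. Let x1 = barrels of MTBE, x2 = barrels of light naphtha, x3 = barrels of FCC naphtha, x4 = barrels of ethanol.
Minimise 152.8x1 + 68.71x2 + 122.37x3 + 110.14x4 subject to:
  4.19x1 + 4.9x2 + 5.27x3 + 3.38x4 ≥ 11.09   (energy)
  120.5x1 + 131.7x4 ≥ 265.4   (oxygenate mass)
  117.3x1 + 69.1x2 + 97x3 + 111.1x4 ≥ 144.4   (octane-barrels)
  x1, x2, x3, x4 ≥ 0.
The cheapest feasible vertex uses only light naphtha, ethanol; MTBE, FCC naphtha are not used. There the energy and oxygenate mass constraints are tight.
So light naphtha = 0.8732 barrels, ethanol = 2.0152 barrels.
Hence cost = 68.71·0.8732 + 110.14·2.0152 = $281.9517.

$281.95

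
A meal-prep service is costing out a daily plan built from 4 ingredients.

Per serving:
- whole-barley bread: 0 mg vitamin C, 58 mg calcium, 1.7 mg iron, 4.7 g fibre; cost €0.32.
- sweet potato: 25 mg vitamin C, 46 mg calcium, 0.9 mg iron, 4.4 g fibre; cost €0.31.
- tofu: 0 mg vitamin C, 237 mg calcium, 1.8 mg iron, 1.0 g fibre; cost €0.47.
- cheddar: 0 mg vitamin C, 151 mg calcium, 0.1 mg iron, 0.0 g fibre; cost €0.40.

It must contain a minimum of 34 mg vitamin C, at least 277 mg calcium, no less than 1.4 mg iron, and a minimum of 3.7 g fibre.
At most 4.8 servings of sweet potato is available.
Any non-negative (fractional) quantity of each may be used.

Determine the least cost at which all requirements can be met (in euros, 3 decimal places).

€0.847

Let x1 = servings of whole-barley bread, x2 = servings of sweet potato, x3 = servings of tofu, x4 = servings of cheddar.
min 0.32x1 + 0.31x2 + 0.47x3 + 0.4x4 subject to:
  25x2 ≥ 34   (vitamin C)
  58x1 + 46x2 + 237x3 + 151x4 ≥ 277   (calcium)
  1.7x1 + 0.9x2 + 1.8x3 + 0.1x4 ≥ 1.4   (iron)
  4.7x1 + 4.4x2 + 1x3 ≥ 3.7   (fibre)
  x2 ≤ 4.8
  x1, x2, x3, x4 ≥ 0.
At the optimum only sweet potato, tofu are positive (whole-barley bread, cheddar = 0). Binding constraints: vitamin C and calcium.
So sweet potato = 1.36 servings, tofu = 0.9048 servings.
Total cost: 0.31·1.36 + 0.47·0.9048 = 0.84686.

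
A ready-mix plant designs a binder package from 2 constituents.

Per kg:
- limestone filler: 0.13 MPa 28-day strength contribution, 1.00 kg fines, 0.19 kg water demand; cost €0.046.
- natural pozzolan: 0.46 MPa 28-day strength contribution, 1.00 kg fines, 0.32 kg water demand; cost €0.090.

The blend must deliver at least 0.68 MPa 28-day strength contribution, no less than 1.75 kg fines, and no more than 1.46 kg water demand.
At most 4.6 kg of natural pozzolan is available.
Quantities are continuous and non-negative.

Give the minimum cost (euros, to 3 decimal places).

€0.141

Let x1 = kg of limestone filler, x2 = kg of natural pozzolan.
Minimise 0.046x1 + 0.09x2 s.t.:
  0.13x1 + 0.46x2 ≥ 0.68   (28-day strength contribution)
  1x1 + 1x2 ≥ 1.75   (fines)
  0.19x1 + 0.32x2 ≤ 1.46   (water demand)
  x2 ≤ 4.6
  x1, x2 ≥ 0.
Both inputs are positive at the optimum. There the 28-day strength contribution and fines constraints are tight.
Optimal quantities: limestone filler = 0.3788 kg, natural pozzolan = 1.371 kg.
Objective = 0.046·0.3788 + 0.09·1.371 = 0.14081.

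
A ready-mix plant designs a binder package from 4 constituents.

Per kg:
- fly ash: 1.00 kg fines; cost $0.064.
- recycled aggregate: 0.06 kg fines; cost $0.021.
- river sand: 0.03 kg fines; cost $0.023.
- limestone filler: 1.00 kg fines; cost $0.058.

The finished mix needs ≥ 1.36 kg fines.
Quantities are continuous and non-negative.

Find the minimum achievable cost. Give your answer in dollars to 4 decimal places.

Let x1 = kg of fly ash, x2 = kg of recycled aggregate, x3 = kg of river sand, x4 = kg of limestone filler.
Minimise 0.064x1 + 0.021x2 + 0.023x3 + 0.058x4 s.t.:
  1x1 + 0.06x2 + 0.03x3 + 1x4 ≥ 1.36   (fines)
  x1, x2, x3, x4 ≥ 0.
The optimal basis is {limestone filler}; fly ash, recycled aggregate, river sand drop out. There the fines constraint is tight.
Optimal quantities: limestone filler = 1.36 kg.
Objective = 0.058·1.36 = 0.078880.

$0.0789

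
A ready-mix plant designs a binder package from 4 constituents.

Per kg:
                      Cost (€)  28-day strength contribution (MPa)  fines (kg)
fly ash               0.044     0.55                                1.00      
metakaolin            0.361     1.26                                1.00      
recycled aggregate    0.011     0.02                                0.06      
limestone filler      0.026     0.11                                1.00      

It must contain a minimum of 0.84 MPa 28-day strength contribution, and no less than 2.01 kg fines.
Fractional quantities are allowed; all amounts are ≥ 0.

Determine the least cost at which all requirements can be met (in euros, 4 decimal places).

Let x1 = kg of fly ash, x2 = kg of metakaolin, x3 = kg of recycled aggregate, x4 = kg of limestone filler.
Minimize 0.044x1 + 0.361x2 + 0.011x3 + 0.026x4 s.t.:
  0.55x1 + 1.26x2 + 0.02x3 + 0.11x4 ≥ 0.84   (28-day strength contribution)
  1x1 + 1x2 + 0.06x3 + 1x4 ≥ 2.01   (fines)
  x1, x2, x3, x4 ≥ 0.
The cheapest feasible vertex uses only fly ash, limestone filler; metakaolin, recycled aggregate are not used. There the 28-day strength contribution and fines constraints are tight.
Optimal quantities: fly ash = 1.407 kg, limestone filler = 0.6034 kg.
Hence cost = 0.044·1.407 + 0.026·0.6034 = €0.077596.

€0.0776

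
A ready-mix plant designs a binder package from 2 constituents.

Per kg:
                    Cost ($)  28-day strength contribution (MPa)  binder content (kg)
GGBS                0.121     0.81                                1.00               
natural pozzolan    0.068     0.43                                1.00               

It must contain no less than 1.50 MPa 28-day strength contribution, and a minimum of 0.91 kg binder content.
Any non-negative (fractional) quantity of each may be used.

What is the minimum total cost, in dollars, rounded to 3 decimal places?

Let x1 = kg of GGBS, x2 = kg of natural pozzolan.
Minimise 0.121x1 + 0.068x2 s.t.:
  0.81x1 + 0.43x2 ≥ 1.5   (28-day strength contribution)
  1x1 + 1x2 ≥ 0.91   (binder content)
  x1, x2 ≥ 0.
The optimal basis is {GGBS}; natural pozzolan drops out. Binding constraint: 28-day strength contribution.
Optimal quantities: GGBS = 1.852 kg.
Hence cost = 0.121·1.852 = $0.22409.

$0.224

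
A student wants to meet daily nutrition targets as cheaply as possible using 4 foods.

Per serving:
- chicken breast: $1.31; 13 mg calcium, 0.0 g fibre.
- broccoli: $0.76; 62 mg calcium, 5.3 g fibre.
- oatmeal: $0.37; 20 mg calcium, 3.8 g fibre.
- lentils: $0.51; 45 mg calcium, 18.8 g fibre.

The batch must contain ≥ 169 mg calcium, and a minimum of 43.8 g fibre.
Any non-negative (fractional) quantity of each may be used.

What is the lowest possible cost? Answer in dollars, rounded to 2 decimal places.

$1.92

Let x1 = servings of chicken breast, x2 = servings of broccoli, x3 = servings of oatmeal, x4 = servings of lentils.
Minimise 1.31x1 + 0.76x2 + 0.37x3 + 0.51x4 with:
  13x1 + 62x2 + 20x3 + 45x4 ≥ 169   (calcium)
  5.3x2 + 3.8x3 + 18.8x4 ≥ 43.8   (fibre)
  x1, x2, x3, x4 ≥ 0.
The cheapest feasible vertex uses only lentils; chicken breast, broccoli, oatmeal are not used. The calcium requirement is met with equality.
So lentils = 3.756 servings.
Hence cost = 0.51·3.756 = $1.9156.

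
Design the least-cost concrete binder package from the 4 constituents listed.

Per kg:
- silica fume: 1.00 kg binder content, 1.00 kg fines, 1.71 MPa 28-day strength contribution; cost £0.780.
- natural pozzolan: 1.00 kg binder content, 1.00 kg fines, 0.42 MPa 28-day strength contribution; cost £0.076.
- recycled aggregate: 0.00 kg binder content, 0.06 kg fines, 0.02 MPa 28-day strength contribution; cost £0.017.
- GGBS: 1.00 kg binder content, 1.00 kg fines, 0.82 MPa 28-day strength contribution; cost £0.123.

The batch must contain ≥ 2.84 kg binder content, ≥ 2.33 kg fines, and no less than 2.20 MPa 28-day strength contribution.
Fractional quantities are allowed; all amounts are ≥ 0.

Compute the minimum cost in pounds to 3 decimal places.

£0.334

Let x1 = kg of silica fume, x2 = kg of natural pozzolan, x3 = kg of recycled aggregate, x4 = kg of GGBS.
Minimise 0.78x1 + 0.076x2 + 0.017x3 + 0.123x4 s.t.:
  1x1 + 1x2 + 1x4 ≥ 2.84   (binder content)
  1x1 + 1x2 + 0.06x3 + 1x4 ≥ 2.33   (fines)
  1.71x1 + 0.42x2 + 0.02x3 + 0.82x4 ≥ 2.2   (28-day strength contribution)
  x1, x2, x3, x4 ≥ 0.
The minimum-cost mix takes nothing from silica fume, recycled aggregate — only natural pozzolan, GGBS. There the binder content and 28-day strength contribution constraints are tight.
Optimal quantities: natural pozzolan = 0.322 kg, GGBS = 2.518 kg.
Objective = 0.076·0.322 + 0.123·2.518 = 0.33419.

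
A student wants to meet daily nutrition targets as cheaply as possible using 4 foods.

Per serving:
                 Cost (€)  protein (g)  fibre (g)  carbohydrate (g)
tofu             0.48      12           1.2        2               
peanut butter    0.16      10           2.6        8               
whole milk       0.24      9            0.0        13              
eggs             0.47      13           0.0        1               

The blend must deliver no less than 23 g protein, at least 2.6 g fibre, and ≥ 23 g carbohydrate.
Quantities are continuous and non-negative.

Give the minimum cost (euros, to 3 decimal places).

Let x1 = servings of tofu, x2 = servings of peanut butter, x3 = servings of whole milk, x4 = servings of eggs.
min 0.48x1 + 0.16x2 + 0.24x3 + 0.47x4 subject to:
  12x1 + 10x2 + 9x3 + 13x4 ≥ 23   (protein)
  1.2x1 + 2.6x2 ≥ 2.6   (fibre)
  2x1 + 8x2 + 13x3 + 1x4 ≥ 23   (carbohydrate)
  x1, x2, x3, x4 ≥ 0.
At the optimum only peanut butter, whole milk are positive (tofu, eggs = 0). Binding constraints: protein and carbohydrate.
That vertex is x2 = 1.586, x3 = 0.7931.
Cost = 0.16·1.586 + 0.24·0.7931 = 0.44410.

€0.444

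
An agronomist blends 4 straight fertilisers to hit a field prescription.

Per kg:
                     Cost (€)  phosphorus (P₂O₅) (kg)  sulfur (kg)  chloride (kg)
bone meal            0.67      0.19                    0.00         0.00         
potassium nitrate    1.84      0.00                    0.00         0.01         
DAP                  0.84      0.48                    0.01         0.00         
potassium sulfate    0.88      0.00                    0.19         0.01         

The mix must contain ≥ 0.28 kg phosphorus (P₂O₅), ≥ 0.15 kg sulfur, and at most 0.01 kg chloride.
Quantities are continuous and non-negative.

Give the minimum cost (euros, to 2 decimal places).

€1.16

Set it up as a linear program. Let x1 = kg of bone meal, x2 = kg of potassium nitrate, x3 = kg of DAP, x4 = kg of potassium sulfate.
Minimize 0.67x1 + 1.84x2 + 0.84x3 + 0.88x4 s.t.:
  0.19x1 + 0.48x3 ≥ 0.28   (phosphorus (P₂O₅))
  0.01x3 + 0.19x4 ≥ 0.15   (sulfur)
  0.01x2 + 0.01x4 ≤ 0.01   (chloride)
  x1, x2, x3, x4 ≥ 0.
The optimal basis is {DAP, potassium sulfate}; bone meal, potassium nitrate drop out. There the phosphorus (P₂O₅) and sulfur constraints are tight.
Optimal quantities: DAP = 0.5833 kg, potassium sulfate = 0.7588 kg.
Objective = 0.84·0.5833 + 0.88·0.7588 = 1.1577.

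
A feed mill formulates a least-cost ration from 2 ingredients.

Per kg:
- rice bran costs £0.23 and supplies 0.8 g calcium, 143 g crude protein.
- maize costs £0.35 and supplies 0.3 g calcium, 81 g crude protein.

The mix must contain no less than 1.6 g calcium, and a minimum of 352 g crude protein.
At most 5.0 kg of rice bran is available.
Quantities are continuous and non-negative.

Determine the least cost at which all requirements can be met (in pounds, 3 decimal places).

Let x1 = kg of rice bran, x2 = kg of maize.
min 0.23x1 + 0.35x2 subject to:
  0.8x1 + 0.3x2 ≥ 1.6   (calcium)
  143x1 + 81x2 ≥ 352   (crude protein)
  x1 ≤ 5
  x1, x2 ≥ 0.
At the optimum only rice bran is positive (maize = 0). The crude protein requirement is met with equality.
That vertex is x1 = 2.462.
Cost = 0.23·2.462 = 0.56626.

£0.566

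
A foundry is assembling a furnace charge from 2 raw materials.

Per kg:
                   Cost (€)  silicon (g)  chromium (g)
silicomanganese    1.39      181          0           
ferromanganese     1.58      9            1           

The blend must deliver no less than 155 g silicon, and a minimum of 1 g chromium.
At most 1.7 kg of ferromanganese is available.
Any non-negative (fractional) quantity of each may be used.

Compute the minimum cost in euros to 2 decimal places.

Let x1 = kg of silicomanganese, x2 = kg of ferromanganese.
Minimize 1.39x1 + 1.58x2 s.t.:
  181x1 + 9x2 ≥ 155   (silicon)
  1x2 ≥ 1   (chromium)
  x2 ≤ 1.7
  x1, x2 ≥ 0.
Both inputs are positive at the optimum. Binding constraints: silicon and chromium.
That vertex is x1 = 0.8066, x2 = 1.
Hence cost = 1.39·0.8066 + 1.58·1 = €2.7012.

€2.70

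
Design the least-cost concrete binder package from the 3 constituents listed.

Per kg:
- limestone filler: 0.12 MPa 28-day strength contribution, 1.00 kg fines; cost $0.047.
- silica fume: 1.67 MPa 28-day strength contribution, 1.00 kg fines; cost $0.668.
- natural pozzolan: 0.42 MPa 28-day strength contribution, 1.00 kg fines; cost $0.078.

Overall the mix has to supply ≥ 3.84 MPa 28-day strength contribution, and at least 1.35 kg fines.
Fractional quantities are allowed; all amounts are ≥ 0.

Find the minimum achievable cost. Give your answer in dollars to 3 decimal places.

$0.713

Let x1 = kg of limestone filler, x2 = kg of silica fume, x3 = kg of natural pozzolan.
min 0.047x1 + 0.668x2 + 0.078x3 with:
  0.12x1 + 1.67x2 + 0.42x3 ≥ 3.84   (28-day strength contribution)
  1x1 + 1x2 + 1x3 ≥ 1.35   (fines)
  x1, x2, x3 ≥ 0.
The optimal basis is {natural pozzolan}; limestone filler, silica fume drop out. There the 28-day strength contribution constraint is tight.
Optimal quantities: natural pozzolan = 9.143 kg.
Objective = 0.078·9.143 = 0.71315.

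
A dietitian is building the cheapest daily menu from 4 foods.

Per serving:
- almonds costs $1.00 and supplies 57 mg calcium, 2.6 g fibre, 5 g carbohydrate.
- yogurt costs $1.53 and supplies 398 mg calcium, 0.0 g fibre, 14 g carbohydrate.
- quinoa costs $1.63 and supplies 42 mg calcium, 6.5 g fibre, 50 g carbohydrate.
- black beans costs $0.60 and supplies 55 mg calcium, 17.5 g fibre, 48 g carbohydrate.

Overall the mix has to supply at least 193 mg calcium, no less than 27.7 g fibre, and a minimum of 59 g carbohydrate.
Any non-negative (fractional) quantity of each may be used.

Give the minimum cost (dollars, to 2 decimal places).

$1.36

This is a linear program. Let x1 = servings of almonds, x2 = servings of yogurt, x3 = servings of quinoa, x4 = servings of black beans.
Minimise 1x1 + 1.53x2 + 1.63x3 + 0.6x4 subject to:
  57x1 + 398x2 + 42x3 + 55x4 ≥ 193   (calcium)
  2.6x1 + 6.5x3 + 17.5x4 ≥ 27.7   (fibre)
  5x1 + 14x2 + 50x3 + 48x4 ≥ 59   (carbohydrate)
  x1, x2, x3, x4 ≥ 0.
The minimum-cost mix takes nothing from almonds, quinoa — only yogurt, black beans. There the calcium and fibre constraints are tight.
Optimal quantities: yogurt = 0.2662 servings, black beans = 1.583 servings.
Total cost: 1.53·0.2662 + 0.6·1.583 = 1.3571.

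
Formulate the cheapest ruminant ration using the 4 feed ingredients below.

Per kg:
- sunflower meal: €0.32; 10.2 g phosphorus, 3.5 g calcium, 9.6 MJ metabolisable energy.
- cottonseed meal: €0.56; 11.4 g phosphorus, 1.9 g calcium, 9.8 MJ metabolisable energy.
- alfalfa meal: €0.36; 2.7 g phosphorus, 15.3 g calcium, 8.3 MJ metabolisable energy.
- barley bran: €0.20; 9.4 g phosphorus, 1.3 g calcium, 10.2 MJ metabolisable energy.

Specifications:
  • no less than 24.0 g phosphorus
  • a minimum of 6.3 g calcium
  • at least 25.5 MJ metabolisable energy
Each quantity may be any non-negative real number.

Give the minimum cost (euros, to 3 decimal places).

Let x1 = kg of sunflower meal, x2 = kg of cottonseed meal, x3 = kg of alfalfa meal, x4 = kg of barley bran.
Minimize 0.32x1 + 0.56x2 + 0.36x3 + 0.2x4 subject to:
  10.2x1 + 11.4x2 + 2.7x3 + 9.4x4 ≥ 24   (phosphorus)
  3.5x1 + 1.9x2 + 15.3x3 + 1.3x4 ≥ 6.3   (calcium)
  9.6x1 + 9.8x2 + 8.3x3 + 10.2x4 ≥ 25.5   (metabolisable energy)
  x1, x2, x3, x4 ≥ 0.
The cheapest feasible vertex uses only alfalfa meal, barley bran; sunflower meal, cottonseed meal are not used. The phosphorus and calcium requirements are met with equality.
That vertex is x3 = 0.1997, x4 = 2.496.
Objective = 0.36·0.1997 + 0.2·2.496 = 0.57109.

€0.571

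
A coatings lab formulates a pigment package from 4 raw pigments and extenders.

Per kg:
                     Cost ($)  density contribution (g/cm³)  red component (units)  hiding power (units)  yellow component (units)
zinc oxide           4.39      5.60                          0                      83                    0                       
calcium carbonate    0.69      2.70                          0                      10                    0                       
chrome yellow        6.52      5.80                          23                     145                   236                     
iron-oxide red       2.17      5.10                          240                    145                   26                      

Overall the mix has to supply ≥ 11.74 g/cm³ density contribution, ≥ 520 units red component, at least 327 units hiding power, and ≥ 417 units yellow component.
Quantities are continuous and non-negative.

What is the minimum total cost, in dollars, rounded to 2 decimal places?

Set it up as a linear program. Let x1 = kg of zinc oxide, x2 = kg of calcium carbonate, x3 = kg of chrome yellow, x4 = kg of iron-oxide red.
Minimize 4.39x1 + 0.69x2 + 6.52x3 + 2.17x4 with:
  5.6x1 + 2.7x2 + 5.8x3 + 5.1x4 ≥ 11.74   (density contribution)
  23x3 + 240x4 ≥ 520   (red component)
  83x1 + 10x2 + 145x3 + 145x4 ≥ 327   (hiding power)
  236x3 + 26x4 ≥ 417   (yellow component)
  x1, x2, x3, x4 ≥ 0.
The cheapest feasible vertex uses only chrome yellow, iron-oxide red; zinc oxide, calcium carbonate are not used. The red component and yellow component requirements are met with equality.
That vertex is x3 = 1.545, x4 = 2.019.
Objective = 6.52·1.545 + 2.17·2.019 = 14.4546.

$14.45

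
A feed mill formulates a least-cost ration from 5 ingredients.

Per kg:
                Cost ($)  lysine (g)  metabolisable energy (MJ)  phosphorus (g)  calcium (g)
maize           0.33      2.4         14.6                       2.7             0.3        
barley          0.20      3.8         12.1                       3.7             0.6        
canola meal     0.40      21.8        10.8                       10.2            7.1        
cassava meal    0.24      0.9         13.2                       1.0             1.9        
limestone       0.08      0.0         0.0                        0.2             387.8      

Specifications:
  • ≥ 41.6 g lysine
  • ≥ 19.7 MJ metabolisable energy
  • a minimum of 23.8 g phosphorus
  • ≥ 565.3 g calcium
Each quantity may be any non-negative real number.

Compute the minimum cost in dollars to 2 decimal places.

$1.04

Let x1 = kg of maize, x2 = kg of barley, x3 = kg of canola meal, x4 = kg of cassava meal, x5 = kg of limestone.
Minimize 0.33x1 + 0.2x2 + 0.4x3 + 0.24x4 + 0.08x5 s.t.:
  2.4x1 + 3.8x2 + 21.8x3 + 0.9x4 ≥ 41.6   (lysine)
  14.6x1 + 12.1x2 + 10.8x3 + 13.2x4 ≥ 19.7   (metabolisable energy)
  2.7x1 + 3.7x2 + 10.2x3 + 1x4 + 0.2x5 ≥ 23.8   (phosphorus)
  0.3x1 + 0.6x2 + 7.1x3 + 1.9x4 + 387.8x5 ≥ 565.3   (calcium)
  x1, x2, x3, x4, x5 ≥ 0.
The optimal basis is {canola meal, limestone}; maize, barley, cassava meal drop out. Binding constraints: phosphorus and calcium.
So canola meal = 2.306 kg, limestone = 1.415 kg.
Hence cost = 0.4·2.306 + 0.08·1.415 = $1.0356.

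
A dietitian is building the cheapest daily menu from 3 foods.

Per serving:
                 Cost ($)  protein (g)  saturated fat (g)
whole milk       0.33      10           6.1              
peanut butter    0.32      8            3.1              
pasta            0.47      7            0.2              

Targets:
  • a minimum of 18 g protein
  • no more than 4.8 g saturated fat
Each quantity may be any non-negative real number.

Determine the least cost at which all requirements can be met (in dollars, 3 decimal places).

This is a linear program. Let x1 = servings of whole milk, x2 = servings of peanut butter, x3 = servings of pasta.
min 0.33x1 + 0.32x2 + 0.47x3 with:
  10x1 + 8x2 + 7x3 ≥ 18   (protein)
  6.1x1 + 3.1x2 + 0.2x3 ≤ 4.8   (saturated fat)
  x1, x2, x3 ≥ 0.
The optimal basis is {peanut butter, pasta}; whole milk drops out. The protein and saturated fat requirements are met with equality.
So peanut butter = 1.4925 servings, pasta = 0.86567 servings.
Cost = 0.32·1.4925 + 0.47·0.86567 = 0.88446.

$0.884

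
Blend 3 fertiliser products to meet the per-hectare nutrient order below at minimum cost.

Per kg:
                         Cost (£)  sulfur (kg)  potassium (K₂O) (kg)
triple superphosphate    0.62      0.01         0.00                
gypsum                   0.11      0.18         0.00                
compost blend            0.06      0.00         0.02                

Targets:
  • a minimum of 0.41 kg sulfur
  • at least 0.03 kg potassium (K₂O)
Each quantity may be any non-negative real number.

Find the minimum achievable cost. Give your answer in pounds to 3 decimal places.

Treat it as an LP. Let x1 = kg of triple superphosphate, x2 = kg of gypsum, x3 = kg of compost blend.
Minimise 0.62x1 + 0.11x2 + 0.06x3 s.t.:
  0.01x1 + 0.18x2 ≥ 0.41   (sulfur)
  0.02x3 ≥ 0.03   (potassium (K₂O))
  x1, x2, x3 ≥ 0.
The optimal basis is {gypsum, compost blend}; triple superphosphate drops out. Binding constraints: sulfur and potassium (K₂O).
That vertex is x2 = 2.278, x3 = 1.5.
Objective = 0.11·2.278 + 0.06·1.5 = 0.34058.

£0.341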